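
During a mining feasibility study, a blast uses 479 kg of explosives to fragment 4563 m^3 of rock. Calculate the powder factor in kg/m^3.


Powder factor = explosive mass / rock volume
= 479 / 4563
= 0.105 kg/m^3

0.105 kg/m^3


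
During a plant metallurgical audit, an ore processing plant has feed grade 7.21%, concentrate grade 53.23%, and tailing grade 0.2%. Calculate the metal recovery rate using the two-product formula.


97.5928%

Using the two-product formula:
R = 100 * c * (f - t) / (f * (c - t))
Numerator = 100 * 53.23 * (7.21 - 0.2)
= 100 * 53.23 * 7.01
= 37314.23
Denominator = 7.21 * (53.23 - 0.2)
= 7.21 * 53.03
= 382.3463
R = 37314.23 / 382.3463
= 97.5928%


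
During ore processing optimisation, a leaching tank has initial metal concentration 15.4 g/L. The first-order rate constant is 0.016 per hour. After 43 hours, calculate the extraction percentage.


49.742%

Compute the exponent:
-k * t = -0.016 * 43 = -0.688
Remaining concentration:
C = 15.4 * exp(-0.688)
= 15.4 * 0.502580225
= 7.739735465 g/L
Extracted = 15.4 - 7.739735465 = 7.660264535 g/L
Extraction % = 7.660264535 / 15.4 * 100
= 49.742%


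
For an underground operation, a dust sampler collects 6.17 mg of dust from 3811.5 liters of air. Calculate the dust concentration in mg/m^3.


1.6188 mg/m^3

Convert liters to m^3: 1 m^3 = 1000 L
Concentration = mass / volume * 1000
= 6.17 / 3811.5 * 1000
= 0.001618785255 * 1000
= 1.6188 mg/m^3


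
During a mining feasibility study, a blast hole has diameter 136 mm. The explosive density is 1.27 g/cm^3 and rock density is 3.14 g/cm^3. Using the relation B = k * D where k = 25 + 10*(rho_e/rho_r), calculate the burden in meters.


3.9501 m

First, compute k:
rho_e / rho_r = 1.27 / 3.14 = 0.4044585987
k = 25 + 10 * 0.4044585987 = 29.04458599
Then, compute burden:
B = k * D / 1000 = 29.04458599 * 136 / 1000
= 3950.063694 / 1000
= 3.9501 m


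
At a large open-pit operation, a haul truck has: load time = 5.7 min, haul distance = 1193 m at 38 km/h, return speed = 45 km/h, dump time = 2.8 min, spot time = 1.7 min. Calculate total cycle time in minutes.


13.6744 min

Convert haul speed to m/min: 38 * 1000/60 = 633.3333333 m/min
Haul time = 1193 / 633.3333333 = 1.883684211 min
Convert return speed to m/min: 45 * 1000/60 = 750 m/min
Return time = 1193 / 750 = 1.590666667 min
Total cycle time:
= 5.7 + 1.883684211 + 2.8 + 1.590666667 + 1.7
= 13.6744 min


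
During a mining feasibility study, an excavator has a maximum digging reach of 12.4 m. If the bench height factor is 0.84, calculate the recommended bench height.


10.416 m

Bench height = reach * factor
= 12.4 * 0.84
= 10.416 m


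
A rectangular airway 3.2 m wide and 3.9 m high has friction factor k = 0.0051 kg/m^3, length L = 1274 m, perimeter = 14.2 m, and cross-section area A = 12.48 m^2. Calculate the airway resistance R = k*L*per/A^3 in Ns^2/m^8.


0.0475 Ns^2/m^8

Compute the numerator:
k * L * per = 0.0051 * 1274 * 14.2
= 92.26308
Compute the denominator:
A^3 = 12.48^3 = 1943.764992
Resistance:
R = 92.26308 / 1943.764992
= 0.0475 Ns^2/m^8


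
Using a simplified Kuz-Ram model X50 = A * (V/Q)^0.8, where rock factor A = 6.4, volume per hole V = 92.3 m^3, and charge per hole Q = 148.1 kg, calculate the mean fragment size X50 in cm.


Compute V/Q:
V/Q = 92.3 / 148.1 = 0.623227549
Raise to the power 0.8:
(V/Q)^0.8 = 0.623227549^0.8 = 0.6850421815
Multiply by A:
X50 = 6.4 * 0.6850421815
= 4.3843 cm

4.3843 cm


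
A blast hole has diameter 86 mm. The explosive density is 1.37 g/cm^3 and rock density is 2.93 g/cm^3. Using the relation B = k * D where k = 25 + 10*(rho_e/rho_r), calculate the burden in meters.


First, compute k:
rho_e / rho_r = 1.37 / 2.93 = 0.4675767918
k = 25 + 10 * 0.4675767918 = 29.67576792
Then, compute burden:
B = k * D / 1000 = 29.67576792 * 86 / 1000
= 2552.116041 / 1000
= 2.5521 m

2.5521 m


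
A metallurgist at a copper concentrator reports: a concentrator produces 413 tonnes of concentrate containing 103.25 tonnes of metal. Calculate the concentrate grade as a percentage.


Grade = (metal in concentrate / concentrate mass) * 100
= (103.25 / 413) * 100
= 0.25 * 100
= 25.0%

25.0%


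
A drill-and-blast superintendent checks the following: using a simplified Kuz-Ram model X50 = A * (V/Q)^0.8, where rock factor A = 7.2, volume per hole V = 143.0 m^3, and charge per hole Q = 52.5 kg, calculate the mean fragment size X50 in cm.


Compute V/Q:
V/Q = 143.0 / 52.5 = 2.723809524
Raise to the power 0.8:
(V/Q)^0.8 = 2.723809524^0.8 = 2.229160748
Multiply by A:
X50 = 7.2 * 2.229160748
= 16.05 cm

16.05 cm


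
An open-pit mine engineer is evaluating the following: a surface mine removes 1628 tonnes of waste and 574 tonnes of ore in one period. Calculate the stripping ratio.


2.8362

Stripping ratio = waste tonnage / ore tonnage
= 1628 / 574
= 2.8362


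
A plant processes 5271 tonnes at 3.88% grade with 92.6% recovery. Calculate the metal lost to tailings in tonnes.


Total metal in feed:
= 5271 * 3.88 / 100 = 204.5148 tonnes
Metal recovered:
= 204.5148 * 92.6 / 100 = 189.3807048 tonnes
Metal lost to tailings:
= 204.5148 - 189.3807048
= 15.1341 tonnes

15.1341 tonnes


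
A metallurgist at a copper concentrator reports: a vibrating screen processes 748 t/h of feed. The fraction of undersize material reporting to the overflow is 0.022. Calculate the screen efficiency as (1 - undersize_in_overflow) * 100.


97.8%

Screen efficiency = (1 - fraction of undersize in overflow) * 100
= (1 - 0.022) * 100
= 0.978 * 100
= 97.8%


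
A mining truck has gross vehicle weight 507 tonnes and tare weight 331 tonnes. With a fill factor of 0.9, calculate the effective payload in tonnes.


158.4 tonnes

Maximum payload = gross - tare
= 507 - 331 = 176 tonnes
Effective payload = max payload * fill factor
= 176 * 0.9
= 158.4 tonnes


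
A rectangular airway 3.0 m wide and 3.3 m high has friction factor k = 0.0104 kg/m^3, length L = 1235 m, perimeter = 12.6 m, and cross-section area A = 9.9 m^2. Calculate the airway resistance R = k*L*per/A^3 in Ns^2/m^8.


Compute the numerator:
k * L * per = 0.0104 * 1235 * 12.6
= 161.8344
Compute the denominator:
A^3 = 9.9^3 = 970.299
Resistance:
R = 161.8344 / 970.299
= 0.1668 Ns^2/m^8

0.1668 Ns^2/m^8


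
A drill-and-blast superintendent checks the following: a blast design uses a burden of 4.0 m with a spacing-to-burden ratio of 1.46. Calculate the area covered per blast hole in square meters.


23.36 m^2

First, find the spacing:
Spacing = burden * ratio = 4.0 * 1.46
= 5.84 m
Then, calculate the area:
Area = burden * spacing = 4.0 * 5.84
= 23.36 m^2


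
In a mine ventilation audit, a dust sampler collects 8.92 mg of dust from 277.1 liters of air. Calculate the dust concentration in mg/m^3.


Convert liters to m^3: 1 m^3 = 1000 L
Concentration = mass / volume * 1000
= 8.92 / 277.1 * 1000
= 0.03219054493 * 1000
= 32.1905 mg/m^3

32.1905 mg/m^3


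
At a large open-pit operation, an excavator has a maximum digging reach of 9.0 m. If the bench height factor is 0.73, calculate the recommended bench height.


Bench height = reach * factor
= 9.0 * 0.73
= 6.57 m

6.57 m


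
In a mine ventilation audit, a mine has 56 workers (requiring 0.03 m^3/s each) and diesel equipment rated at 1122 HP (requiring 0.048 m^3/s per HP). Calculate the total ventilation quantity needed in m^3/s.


Airflow for workers:
Q_people = 56 * 0.03 = 1.68 m^3/s
Airflow for diesel equipment:
Q_diesel = 1122 * 0.048 = 53.856 m^3/s
Total ventilation:
Q_total = 1.68 + 53.856
= 55.536 m^3/s

55.536 m^3/s


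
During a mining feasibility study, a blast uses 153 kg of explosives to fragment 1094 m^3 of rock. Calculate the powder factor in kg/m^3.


0.1399 kg/m^3

Powder factor = explosive mass / rock volume
= 153 / 1094
= 0.1399 kg/m^3


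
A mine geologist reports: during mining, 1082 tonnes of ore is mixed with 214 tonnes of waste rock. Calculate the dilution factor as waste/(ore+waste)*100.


16.5123%

Total material = ore + waste
= 1082 + 214 = 1296 tonnes
Dilution = waste / total * 100
= 214 / 1296 * 100
= 0.1651234568 * 100
= 16.5123%


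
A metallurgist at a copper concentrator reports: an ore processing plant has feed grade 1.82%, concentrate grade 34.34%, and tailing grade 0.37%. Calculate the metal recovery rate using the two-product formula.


80.5381%

Using the two-product formula:
R = 100 * c * (f - t) / (f * (c - t))
Numerator = 100 * 34.34 * (1.82 - 0.37)
= 100 * 34.34 * 1.45
= 4979.3
Denominator = 1.82 * (34.34 - 0.37)
= 1.82 * 33.97
= 61.8254
R = 4979.3 / 61.8254
= 80.5381%


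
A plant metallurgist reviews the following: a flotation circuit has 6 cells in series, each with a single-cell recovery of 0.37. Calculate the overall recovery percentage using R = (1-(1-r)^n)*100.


Complement of single-cell recovery:
1 - r = 1 - 0.37 = 0.63
Raise to power n:
(1 - r)^6 = 0.63^6 = 0.06252350221
Overall recovery:
R = (1 - 0.06252350221) * 100
= 93.7476%

93.7476%


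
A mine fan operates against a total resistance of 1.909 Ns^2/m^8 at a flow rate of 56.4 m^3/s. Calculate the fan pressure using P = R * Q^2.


6072.4526 Pa

Compute Q^2:
Q^2 = 56.4^2 = 3180.96
Compute pressure:
P = R * Q^2 = 1.909 * 3180.96
= 6072.4526 Pa


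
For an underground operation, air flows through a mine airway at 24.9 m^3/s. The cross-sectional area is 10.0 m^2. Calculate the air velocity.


2.49 m/s

Velocity = flow rate / cross-sectional area
= 24.9 / 10.0
= 2.49 m/s


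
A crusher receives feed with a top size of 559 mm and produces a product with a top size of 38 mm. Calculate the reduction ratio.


Reduction ratio = feed size / product size
= 559 / 38
= 14.7105

14.7105


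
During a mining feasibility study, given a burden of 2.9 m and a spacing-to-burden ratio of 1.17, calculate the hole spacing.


3.393 m

Spacing = burden * ratio
= 2.9 * 1.17
= 3.393 m


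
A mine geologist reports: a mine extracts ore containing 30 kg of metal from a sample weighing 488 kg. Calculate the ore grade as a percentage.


6.1475%

Ore grade = (metal mass / ore mass) * 100
= (30 / 488) * 100
= 0.06147540984 * 100
= 6.1475%


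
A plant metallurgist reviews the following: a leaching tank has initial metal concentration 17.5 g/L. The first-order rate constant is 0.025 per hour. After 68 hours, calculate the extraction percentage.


Compute the exponent:
-k * t = -0.025 * 68 = -1.7
Remaining concentration:
C = 17.5 * exp(-1.7)
= 17.5 * 0.1826835241
= 3.196961671 g/L
Extracted = 17.5 - 3.196961671 = 14.30303833 g/L
Extraction % = 14.30303833 / 17.5 * 100
= 81.7316%

81.7316%


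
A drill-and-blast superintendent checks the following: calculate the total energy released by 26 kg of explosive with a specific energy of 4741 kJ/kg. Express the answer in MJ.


123.266 MJ

Energy = mass * specific_energy / 1000
= 26 * 4741 / 1000
= 123266 / 1000
= 123.266 MJ


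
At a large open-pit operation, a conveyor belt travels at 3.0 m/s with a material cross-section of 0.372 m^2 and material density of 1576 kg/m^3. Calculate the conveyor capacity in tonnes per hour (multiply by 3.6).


Volumetric flow = speed * area
= 3.0 * 0.372 = 1.116 m^3/s
Mass flow = volumetric * density
= 1.116 * 1576 = 1758.816 kg/s
Convert to t/h: multiply by 3.6
Capacity = 1758.816 * 3.6
= 6331.7376 t/h

6331.7376 t/h


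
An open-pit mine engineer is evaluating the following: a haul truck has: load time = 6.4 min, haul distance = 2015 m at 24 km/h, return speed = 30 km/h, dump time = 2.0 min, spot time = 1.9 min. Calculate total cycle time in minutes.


19.3675 min

Convert haul speed to m/min: 24 * 1000/60 = 400 m/min
Haul time = 2015 / 400 = 5.0375 min
Convert return speed to m/min: 30 * 1000/60 = 500 m/min
Return time = 2015 / 500 = 4.03 min
Total cycle time:
= 6.4 + 5.0375 + 2.0 + 4.03 + 1.9
= 19.3675 min


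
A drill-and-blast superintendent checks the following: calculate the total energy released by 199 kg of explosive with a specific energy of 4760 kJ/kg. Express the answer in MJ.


947.24 MJ

Energy = mass * specific_energy / 1000
= 199 * 4760 / 1000
= 947240 / 1000
= 947.24 MJ


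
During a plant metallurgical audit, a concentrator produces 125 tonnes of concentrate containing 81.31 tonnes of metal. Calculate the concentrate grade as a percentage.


Grade = (metal in concentrate / concentrate mass) * 100
= (81.31 / 125) * 100
= 0.65048 * 100
= 65.048%

65.048%


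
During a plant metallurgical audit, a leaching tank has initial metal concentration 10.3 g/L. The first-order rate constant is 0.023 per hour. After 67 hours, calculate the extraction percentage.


78.5833%

Compute the exponent:
-k * t = -0.023 * 67 = -1.541
Remaining concentration:
C = 10.3 * exp(-1.541)
= 10.3 * 0.2141668275
= 2.205918323 g/L
Extracted = 10.3 - 2.205918323 = 8.094081677 g/L
Extraction % = 8.094081677 / 10.3 * 100
= 78.5833%


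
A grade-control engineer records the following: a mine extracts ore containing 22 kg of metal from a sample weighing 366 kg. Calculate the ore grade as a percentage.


6.0109%

Ore grade = (metal mass / ore mass) * 100
= (22 / 366) * 100
= 0.06010928962 * 100
= 6.0109%


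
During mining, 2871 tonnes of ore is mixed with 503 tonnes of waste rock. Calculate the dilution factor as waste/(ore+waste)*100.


Total material = ore + waste
= 2871 + 503 = 3374 tonnes
Dilution = waste / total * 100
= 503 / 3374 * 100
= 0.1490812092 * 100
= 14.9081%

14.9081%


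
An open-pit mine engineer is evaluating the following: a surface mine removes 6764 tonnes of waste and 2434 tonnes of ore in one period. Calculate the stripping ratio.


Stripping ratio = waste tonnage / ore tonnage
= 6764 / 2434
= 2.779

2.779


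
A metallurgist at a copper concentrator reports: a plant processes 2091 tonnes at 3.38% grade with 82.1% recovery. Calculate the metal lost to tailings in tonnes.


Total metal in feed:
= 2091 * 3.38 / 100 = 70.6758 tonnes
Metal recovered:
= 70.6758 * 82.1 / 100 = 58.0248318 tonnes
Metal lost to tailings:
= 70.6758 - 58.0248318
= 12.651 tonnes

12.651 tonnes


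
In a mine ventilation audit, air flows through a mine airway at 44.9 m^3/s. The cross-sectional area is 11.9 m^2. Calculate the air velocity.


3.7731 m/s

Velocity = flow rate / cross-sectional area
= 44.9 / 11.9
= 3.7731 m/s


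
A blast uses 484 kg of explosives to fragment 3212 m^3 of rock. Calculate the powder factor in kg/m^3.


0.1507 kg/m^3

Powder factor = explosive mass / rock volume
= 484 / 3212
= 0.1507 kg/m^3


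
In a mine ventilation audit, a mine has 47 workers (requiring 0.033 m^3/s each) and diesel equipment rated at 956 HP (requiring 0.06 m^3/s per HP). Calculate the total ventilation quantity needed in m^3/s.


58.911 m^3/s

Airflow for workers:
Q_people = 47 * 0.033 = 1.551 m^3/s
Airflow for diesel equipment:
Q_diesel = 956 * 0.06 = 57.36 m^3/s
Total ventilation:
Q_total = 1.551 + 57.36
= 58.911 m^3/s


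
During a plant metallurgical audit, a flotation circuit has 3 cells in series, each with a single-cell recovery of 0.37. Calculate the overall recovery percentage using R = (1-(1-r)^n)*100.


Complement of single-cell recovery:
1 - r = 1 - 0.37 = 0.63
Raise to power n:
(1 - r)^3 = 0.63^3 = 0.250047
Overall recovery:
R = (1 - 0.250047) * 100
= 74.9953%

74.9953%


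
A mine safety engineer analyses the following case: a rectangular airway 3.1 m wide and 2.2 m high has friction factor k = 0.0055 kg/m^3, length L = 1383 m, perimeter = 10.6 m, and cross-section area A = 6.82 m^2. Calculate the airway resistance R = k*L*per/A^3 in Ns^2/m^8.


Compute the numerator:
k * L * per = 0.0055 * 1383 * 10.6
= 80.6289
Compute the denominator:
A^3 = 6.82^3 = 317.214568
Resistance:
R = 80.6289 / 317.214568
= 0.2542 Ns^2/m^8

0.2542 Ns^2/m^8


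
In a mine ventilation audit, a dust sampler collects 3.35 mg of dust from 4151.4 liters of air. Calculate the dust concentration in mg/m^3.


Convert liters to m^3: 1 m^3 = 1000 L
Concentration = mass / volume * 1000
= 3.35 / 4151.4 * 1000
= 0.0008069566893 * 1000
= 0.807 mg/m^3

0.807 mg/m^3


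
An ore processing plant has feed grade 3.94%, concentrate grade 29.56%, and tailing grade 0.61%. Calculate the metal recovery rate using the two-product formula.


86.2986%

Using the two-product formula:
R = 100 * c * (f - t) / (f * (c - t))
Numerator = 100 * 29.56 * (3.94 - 0.61)
= 100 * 29.56 * 3.33
= 9843.48
Denominator = 3.94 * (29.56 - 0.61)
= 3.94 * 28.95
= 114.063
R = 9843.48 / 114.063
= 86.2986%


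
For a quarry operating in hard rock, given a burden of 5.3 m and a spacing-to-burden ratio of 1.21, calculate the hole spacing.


6.413 m

Spacing = burden * ratio
= 5.3 * 1.21
= 6.413 m


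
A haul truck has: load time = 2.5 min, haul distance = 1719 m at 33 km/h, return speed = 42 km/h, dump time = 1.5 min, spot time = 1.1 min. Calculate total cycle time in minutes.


10.6812 min

Convert haul speed to m/min: 33 * 1000/60 = 550 m/min
Haul time = 1719 / 550 = 3.125454545 min
Convert return speed to m/min: 42 * 1000/60 = 700 m/min
Return time = 1719 / 700 = 2.455714286 min
Total cycle time:
= 2.5 + 3.125454545 + 1.5 + 2.455714286 + 1.1
= 10.6812 min


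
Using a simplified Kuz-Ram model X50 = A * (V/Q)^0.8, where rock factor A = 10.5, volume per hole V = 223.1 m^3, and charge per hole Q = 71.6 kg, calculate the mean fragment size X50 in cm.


26.065 cm

Compute V/Q:
V/Q = 223.1 / 71.6 = 3.115921788
Raise to the power 0.8:
(V/Q)^0.8 = 3.115921788^0.8 = 2.482385572
Multiply by A:
X50 = 10.5 * 2.482385572
= 26.065 cm


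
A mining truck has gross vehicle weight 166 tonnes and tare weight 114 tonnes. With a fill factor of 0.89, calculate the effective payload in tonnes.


Maximum payload = gross - tare
= 166 - 114 = 52 tonnes
Effective payload = max payload * fill factor
= 52 * 0.89
= 46.28 tonnes

46.28 tonnes


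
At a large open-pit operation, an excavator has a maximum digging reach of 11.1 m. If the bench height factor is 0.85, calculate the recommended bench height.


9.435 m

Bench height = reach * factor
= 11.1 * 0.85
= 9.435 m


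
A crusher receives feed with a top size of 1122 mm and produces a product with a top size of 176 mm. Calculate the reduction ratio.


6.375

Reduction ratio = feed size / product size
= 1122 / 176
= 6.375


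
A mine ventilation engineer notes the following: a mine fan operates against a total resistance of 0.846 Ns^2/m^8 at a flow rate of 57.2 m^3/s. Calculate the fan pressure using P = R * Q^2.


Compute Q^2:
Q^2 = 57.2^2 = 3271.84
Compute pressure:
P = R * Q^2 = 0.846 * 3271.84
= 2767.9766 Pa

2767.9766 Pa


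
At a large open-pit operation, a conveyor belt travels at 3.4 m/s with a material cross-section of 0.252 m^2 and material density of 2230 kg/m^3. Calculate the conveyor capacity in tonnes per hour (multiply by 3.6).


6878.3904 t/h

Volumetric flow = speed * area
= 3.4 * 0.252 = 0.8568 m^3/s
Mass flow = volumetric * density
= 0.8568 * 2230 = 1910.664 kg/s
Convert to t/h: multiply by 3.6
Capacity = 1910.664 * 3.6
= 6878.3904 t/h


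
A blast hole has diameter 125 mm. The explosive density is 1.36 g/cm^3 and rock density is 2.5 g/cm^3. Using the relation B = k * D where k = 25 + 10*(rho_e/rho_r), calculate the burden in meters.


3.805 m

First, compute k:
rho_e / rho_r = 1.36 / 2.5 = 0.544
k = 25 + 10 * 0.544 = 30.44
Then, compute burden:
B = k * D / 1000 = 30.44 * 125 / 1000
= 3805 / 1000
= 3.805 m


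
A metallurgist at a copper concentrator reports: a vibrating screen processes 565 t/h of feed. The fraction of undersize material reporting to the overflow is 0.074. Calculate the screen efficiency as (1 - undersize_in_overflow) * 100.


92.6%

Screen efficiency = (1 - fraction of undersize in overflow) * 100
= (1 - 0.074) * 100
= 0.926 * 100
= 92.6%


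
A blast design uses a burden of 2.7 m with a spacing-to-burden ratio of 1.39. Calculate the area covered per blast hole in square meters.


First, find the spacing:
Spacing = burden * ratio = 2.7 * 1.39
= 3.753 m
Then, calculate the area:
Area = burden * spacing = 2.7 * 3.753
= 10.1331 m^2

10.1331 m^2


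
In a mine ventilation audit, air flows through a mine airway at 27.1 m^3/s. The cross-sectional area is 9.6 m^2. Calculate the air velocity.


2.8229 m/s

Velocity = flow rate / cross-sectional area
= 27.1 / 9.6
= 2.8229 m/s


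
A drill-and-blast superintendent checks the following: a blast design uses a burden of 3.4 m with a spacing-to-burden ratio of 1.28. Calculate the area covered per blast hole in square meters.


First, find the spacing:
Spacing = burden * ratio = 3.4 * 1.28
= 4.352 m
Then, calculate the area:
Area = burden * spacing = 3.4 * 4.352
= 14.7968 m^2

14.7968 m^2


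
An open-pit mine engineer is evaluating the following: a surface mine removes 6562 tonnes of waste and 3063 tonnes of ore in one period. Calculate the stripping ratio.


Stripping ratio = waste tonnage / ore tonnage
= 6562 / 3063
= 2.1423

2.1423


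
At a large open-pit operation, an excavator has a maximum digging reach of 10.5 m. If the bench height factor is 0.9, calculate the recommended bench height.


Bench height = reach * factor
= 10.5 * 0.9
= 9.45 m

9.45 m


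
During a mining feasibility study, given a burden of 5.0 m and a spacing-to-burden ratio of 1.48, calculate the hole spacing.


7.4 m

Spacing = burden * ratio
= 5.0 * 1.48
= 7.4 m


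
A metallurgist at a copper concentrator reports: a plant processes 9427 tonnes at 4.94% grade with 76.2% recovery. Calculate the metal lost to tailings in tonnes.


Total metal in feed:
= 9427 * 4.94 / 100 = 465.6938 tonnes
Metal recovered:
= 465.6938 * 76.2 / 100 = 354.8586756 tonnes
Metal lost to tailings:
= 465.6938 - 354.8586756
= 110.8351 tonnes

110.8351 tonnes


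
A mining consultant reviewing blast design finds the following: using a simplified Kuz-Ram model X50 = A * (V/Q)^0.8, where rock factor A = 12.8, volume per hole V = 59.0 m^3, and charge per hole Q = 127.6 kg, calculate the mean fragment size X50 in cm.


Compute V/Q:
V/Q = 59.0 / 127.6 = 0.4623824451
Raise to the power 0.8:
(V/Q)^0.8 = 0.4623824451^0.8 = 0.5395119515
Multiply by A:
X50 = 12.8 * 0.5395119515
= 6.9058 cm

6.9058 cm


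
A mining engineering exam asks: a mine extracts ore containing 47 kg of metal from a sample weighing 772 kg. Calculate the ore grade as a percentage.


Ore grade = (metal mass / ore mass) * 100
= (47 / 772) * 100
= 0.06088082902 * 100
= 6.0881%

6.0881%


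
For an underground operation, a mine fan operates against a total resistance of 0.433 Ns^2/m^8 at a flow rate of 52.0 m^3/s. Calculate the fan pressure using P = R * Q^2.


Compute Q^2:
Q^2 = 52.0^2 = 2704.0
Compute pressure:
P = R * Q^2 = 0.433 * 2704.0
= 1170.832 Pa

1170.832 Pa


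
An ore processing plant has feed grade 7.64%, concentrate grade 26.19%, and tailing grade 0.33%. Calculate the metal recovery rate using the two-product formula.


Using the two-product formula:
R = 100 * c * (f - t) / (f * (c - t))
Numerator = 100 * 26.19 * (7.64 - 0.33)
= 100 * 26.19 * 7.31
= 19144.89
Denominator = 7.64 * (26.19 - 0.33)
= 7.64 * 25.86
= 197.5704
R = 19144.89 / 197.5704
= 96.9016%

96.9016%


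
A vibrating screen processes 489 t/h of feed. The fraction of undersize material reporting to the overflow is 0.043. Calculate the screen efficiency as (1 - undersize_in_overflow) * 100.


Screen efficiency = (1 - fraction of undersize in overflow) * 100
= (1 - 0.043) * 100
= 0.957 * 100
= 95.7%

95.7%


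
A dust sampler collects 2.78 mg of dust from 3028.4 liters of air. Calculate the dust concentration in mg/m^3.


0.918 mg/m^3

Convert liters to m^3: 1 m^3 = 1000 L
Concentration = mass / volume * 1000
= 2.78 / 3028.4 * 1000
= 0.0009179764892 * 1000
= 0.918 mg/m^3


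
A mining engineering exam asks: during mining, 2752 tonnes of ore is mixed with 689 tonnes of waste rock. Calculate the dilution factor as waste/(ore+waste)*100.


20.0232%

Total material = ore + waste
= 2752 + 689 = 3441 tonnes
Dilution = waste / total * 100
= 689 / 3441 * 100
= 0.2002324906 * 100
= 20.0232%


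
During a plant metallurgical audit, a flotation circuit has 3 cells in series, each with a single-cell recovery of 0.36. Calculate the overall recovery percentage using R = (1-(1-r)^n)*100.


73.7856%

Complement of single-cell recovery:
1 - r = 1 - 0.36 = 0.64
Raise to power n:
(1 - r)^3 = 0.64^3 = 0.262144
Overall recovery:
R = (1 - 0.262144) * 100
= 73.7856%


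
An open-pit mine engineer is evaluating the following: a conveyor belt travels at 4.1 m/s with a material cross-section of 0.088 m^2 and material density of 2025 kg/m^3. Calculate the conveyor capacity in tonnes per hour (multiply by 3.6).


Volumetric flow = speed * area
= 4.1 * 0.088 = 0.3608 m^3/s
Mass flow = volumetric * density
= 0.3608 * 2025 = 730.62 kg/s
Convert to t/h: multiply by 3.6
Capacity = 730.62 * 3.6
= 2630.232 t/h

2630.232 t/h


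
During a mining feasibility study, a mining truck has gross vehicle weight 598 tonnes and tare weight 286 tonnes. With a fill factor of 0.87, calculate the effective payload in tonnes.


271.44 tonnes

Maximum payload = gross - tare
= 598 - 286 = 312 tonnes
Effective payload = max payload * fill factor
= 312 * 0.87
= 271.44 tonnes


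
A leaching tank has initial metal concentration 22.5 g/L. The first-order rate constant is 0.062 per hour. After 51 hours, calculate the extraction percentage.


Compute the exponent:
-k * t = -0.062 * 51 = -3.162
Remaining concentration:
C = 22.5 * exp(-3.162)
= 22.5 * 0.04234097439
= 0.9526719238 g/L
Extracted = 22.5 - 0.9526719238 = 21.54732808 g/L
Extraction % = 21.54732808 / 22.5 * 100
= 95.7659%

95.7659%


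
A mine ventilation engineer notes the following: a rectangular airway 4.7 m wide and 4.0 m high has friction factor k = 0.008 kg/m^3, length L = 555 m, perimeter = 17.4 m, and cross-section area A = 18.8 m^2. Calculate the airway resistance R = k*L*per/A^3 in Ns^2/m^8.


0.0116 Ns^2/m^8

Compute the numerator:
k * L * per = 0.008 * 555 * 17.4
= 77.256
Compute the denominator:
A^3 = 18.8^3 = 6644.672
Resistance:
R = 77.256 / 6644.672
= 0.0116 Ns^2/m^8


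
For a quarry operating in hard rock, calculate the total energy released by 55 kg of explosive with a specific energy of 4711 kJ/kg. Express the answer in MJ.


Energy = mass * specific_energy / 1000
= 55 * 4711 / 1000
= 259105 / 1000
= 259.105 MJ

259.105 MJ


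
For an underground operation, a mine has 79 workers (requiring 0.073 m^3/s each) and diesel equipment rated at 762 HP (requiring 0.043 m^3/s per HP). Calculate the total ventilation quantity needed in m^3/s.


38.533 m^3/s

Airflow for workers:
Q_people = 79 * 0.073 = 5.767 m^3/s
Airflow for diesel equipment:
Q_diesel = 762 * 0.043 = 32.766 m^3/s
Total ventilation:
Q_total = 5.767 + 32.766
= 38.533 m^3/s


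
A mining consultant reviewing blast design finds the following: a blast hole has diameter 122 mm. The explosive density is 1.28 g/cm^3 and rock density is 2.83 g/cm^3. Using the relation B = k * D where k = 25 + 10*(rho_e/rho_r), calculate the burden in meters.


First, compute k:
rho_e / rho_r = 1.28 / 2.83 = 0.4522968198
k = 25 + 10 * 0.4522968198 = 29.5229682
Then, compute burden:
B = k * D / 1000 = 29.5229682 * 122 / 1000
= 3601.80212 / 1000
= 3.6018 m

3.6018 m


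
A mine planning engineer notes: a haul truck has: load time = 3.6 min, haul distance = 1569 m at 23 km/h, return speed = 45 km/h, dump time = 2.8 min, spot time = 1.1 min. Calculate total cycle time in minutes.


Convert haul speed to m/min: 23 * 1000/60 = 383.3333333 m/min
Haul time = 1569 / 383.3333333 = 4.093043478 min
Convert return speed to m/min: 45 * 1000/60 = 750 m/min
Return time = 1569 / 750 = 2.092 min
Total cycle time:
= 3.6 + 4.093043478 + 2.8 + 2.092 + 1.1
= 13.685 min

13.685 min


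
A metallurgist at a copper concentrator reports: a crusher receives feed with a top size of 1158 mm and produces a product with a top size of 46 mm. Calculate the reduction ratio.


25.1739

Reduction ratio = feed size / product size
= 1158 / 46
= 25.1739


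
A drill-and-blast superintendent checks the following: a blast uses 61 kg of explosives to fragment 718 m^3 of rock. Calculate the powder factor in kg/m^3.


0.085 kg/m^3

Powder factor = explosive mass / rock volume
= 61 / 718
= 0.085 kg/m^3


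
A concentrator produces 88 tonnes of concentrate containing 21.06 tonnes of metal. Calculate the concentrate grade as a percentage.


23.9318%

Grade = (metal in concentrate / concentrate mass) * 100
= (21.06 / 88) * 100
= 0.2393181818 * 100
= 23.9318%


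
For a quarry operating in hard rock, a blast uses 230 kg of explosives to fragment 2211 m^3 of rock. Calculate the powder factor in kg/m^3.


0.104 kg/m^3

Powder factor = explosive mass / rock volume
= 230 / 2211
= 0.104 kg/m^3


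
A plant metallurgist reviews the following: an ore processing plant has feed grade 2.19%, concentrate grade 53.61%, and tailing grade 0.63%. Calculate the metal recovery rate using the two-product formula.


72.0799%

Using the two-product formula:
R = 100 * c * (f - t) / (f * (c - t))
Numerator = 100 * 53.61 * (2.19 - 0.63)
= 100 * 53.61 * 1.56
= 8363.16
Denominator = 2.19 * (53.61 - 0.63)
= 2.19 * 52.98
= 116.0262
R = 8363.16 / 116.0262
= 72.0799%


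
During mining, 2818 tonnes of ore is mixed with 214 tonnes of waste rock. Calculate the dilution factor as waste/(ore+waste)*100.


7.058%

Total material = ore + waste
= 2818 + 214 = 3032 tonnes
Dilution = waste / total * 100
= 214 / 3032 * 100
= 0.07058047493 * 100
= 7.058%


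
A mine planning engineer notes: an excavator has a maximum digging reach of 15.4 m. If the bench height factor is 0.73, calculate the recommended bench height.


11.242 m

Bench height = reach * factor
= 15.4 * 0.73
= 11.242 m


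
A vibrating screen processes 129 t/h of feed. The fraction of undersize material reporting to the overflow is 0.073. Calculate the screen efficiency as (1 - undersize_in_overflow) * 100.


92.7%

Screen efficiency = (1 - fraction of undersize in overflow) * 100
= (1 - 0.073) * 100
= 0.927 * 100
= 92.7%


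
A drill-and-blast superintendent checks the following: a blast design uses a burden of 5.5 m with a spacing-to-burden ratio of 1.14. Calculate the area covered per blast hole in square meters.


34.485 m^2

First, find the spacing:
Spacing = burden * ratio = 5.5 * 1.14
= 6.27 m
Then, calculate the area:
Area = burden * spacing = 5.5 * 6.27
= 34.485 m^2


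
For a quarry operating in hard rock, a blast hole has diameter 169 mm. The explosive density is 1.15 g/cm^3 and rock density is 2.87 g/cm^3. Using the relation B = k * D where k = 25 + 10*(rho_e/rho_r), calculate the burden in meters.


4.9022 m

First, compute k:
rho_e / rho_r = 1.15 / 2.87 = 0.4006968641
k = 25 + 10 * 0.4006968641 = 29.00696864
Then, compute burden:
B = k * D / 1000 = 29.00696864 * 169 / 1000
= 4902.1777 / 1000
= 4.9022 m


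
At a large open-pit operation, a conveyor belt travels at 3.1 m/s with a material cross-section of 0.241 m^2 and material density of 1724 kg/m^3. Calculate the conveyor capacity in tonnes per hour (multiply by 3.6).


4636.8014 t/h

Volumetric flow = speed * area
= 3.1 * 0.241 = 0.7471 m^3/s
Mass flow = volumetric * density
= 0.7471 * 1724 = 1288.0004 kg/s
Convert to t/h: multiply by 3.6
Capacity = 1288.0004 * 3.6
= 4636.8014 t/h


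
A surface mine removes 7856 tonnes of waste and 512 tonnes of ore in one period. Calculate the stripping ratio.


Stripping ratio = waste tonnage / ore tonnage
= 7856 / 512
= 15.3438

15.3438


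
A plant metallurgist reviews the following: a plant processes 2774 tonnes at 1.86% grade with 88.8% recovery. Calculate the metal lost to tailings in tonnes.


5.7788 tonnes

Total metal in feed:
= 2774 * 1.86 / 100 = 51.5964 tonnes
Metal recovered:
= 51.5964 * 88.8 / 100 = 45.8176032 tonnes
Metal lost to tailings:
= 51.5964 - 45.8176032
= 5.7788 tonnes


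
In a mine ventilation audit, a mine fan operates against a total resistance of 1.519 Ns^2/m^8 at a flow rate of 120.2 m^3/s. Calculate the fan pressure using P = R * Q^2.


21946.5728 Pa

Compute Q^2:
Q^2 = 120.2^2 = 14448.04
Compute pressure:
P = R * Q^2 = 1.519 * 14448.04
= 21946.5728 Pa


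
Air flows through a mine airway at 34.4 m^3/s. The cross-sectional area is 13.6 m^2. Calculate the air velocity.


Velocity = flow rate / cross-sectional area
= 34.4 / 13.6
= 2.5294 m/s

2.5294 m/s


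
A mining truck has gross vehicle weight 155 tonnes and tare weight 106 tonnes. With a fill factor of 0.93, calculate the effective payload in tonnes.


Maximum payload = gross - tare
= 155 - 106 = 49 tonnes
Effective payload = max payload * fill factor
= 49 * 0.93
= 45.57 tonnes

45.57 tonnes


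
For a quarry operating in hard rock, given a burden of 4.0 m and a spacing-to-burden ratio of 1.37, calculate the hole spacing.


Spacing = burden * ratio
= 4.0 * 1.37
= 5.48 m

5.48 m


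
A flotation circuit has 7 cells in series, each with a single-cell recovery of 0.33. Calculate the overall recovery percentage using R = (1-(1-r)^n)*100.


Complement of single-cell recovery:
1 - r = 1 - 0.33 = 0.67
Raise to power n:
(1 - r)^7 = 0.67^7 = 0.06060711605
Overall recovery:
R = (1 - 0.06060711605) * 100
= 93.9393%

93.9393%


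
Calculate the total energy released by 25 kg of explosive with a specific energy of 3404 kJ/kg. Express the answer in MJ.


Energy = mass * specific_energy / 1000
= 25 * 3404 / 1000
= 85100 / 1000
= 85.1 MJ

85.1 MJ


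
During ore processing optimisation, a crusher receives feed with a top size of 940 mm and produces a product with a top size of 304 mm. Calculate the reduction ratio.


3.0921

Reduction ratio = feed size / product size
= 940 / 304
= 3.0921


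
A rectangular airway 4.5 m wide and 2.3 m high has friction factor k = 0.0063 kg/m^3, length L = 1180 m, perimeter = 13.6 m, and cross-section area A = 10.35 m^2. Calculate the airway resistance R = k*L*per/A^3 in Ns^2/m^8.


Compute the numerator:
k * L * per = 0.0063 * 1180 * 13.6
= 101.1024
Compute the denominator:
A^3 = 10.35^3 = 1108.717875
Resistance:
R = 101.1024 / 1108.717875
= 0.0912 Ns^2/m^8

0.0912 Ns^2/m^8


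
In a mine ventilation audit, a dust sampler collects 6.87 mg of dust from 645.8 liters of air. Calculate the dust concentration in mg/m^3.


10.638 mg/m^3

Convert liters to m^3: 1 m^3 = 1000 L
Concentration = mass / volume * 1000
= 6.87 / 645.8 * 1000
= 0.01063796841 * 1000
= 10.638 mg/m^3


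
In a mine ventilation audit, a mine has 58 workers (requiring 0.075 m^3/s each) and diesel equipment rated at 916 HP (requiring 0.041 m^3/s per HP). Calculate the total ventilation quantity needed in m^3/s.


Airflow for workers:
Q_people = 58 * 0.075 = 4.35 m^3/s
Airflow for diesel equipment:
Q_diesel = 916 * 0.041 = 37.556 m^3/s
Total ventilation:
Q_total = 4.35 + 37.556
= 41.906 m^3/s

41.906 m^3/s


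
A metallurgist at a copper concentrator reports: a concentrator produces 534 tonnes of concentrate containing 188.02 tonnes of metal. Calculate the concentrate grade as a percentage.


Grade = (metal in concentrate / concentrate mass) * 100
= (188.02 / 534) * 100
= 0.3520973783 * 100
= 35.2097%

35.2097%


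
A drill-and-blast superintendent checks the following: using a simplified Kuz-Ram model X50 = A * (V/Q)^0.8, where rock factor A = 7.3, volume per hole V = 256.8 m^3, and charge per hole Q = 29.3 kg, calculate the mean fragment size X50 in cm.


Compute V/Q:
V/Q = 256.8 / 29.3 = 8.764505119
Raise to the power 0.8:
(V/Q)^0.8 = 8.764505119^0.8 = 5.677823909
Multiply by A:
X50 = 7.3 * 5.677823909
= 41.4481 cm

41.4481 cm


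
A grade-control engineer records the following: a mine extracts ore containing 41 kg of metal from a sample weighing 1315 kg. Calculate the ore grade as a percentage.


3.1179%

Ore grade = (metal mass / ore mass) * 100
= (41 / 1315) * 100
= 0.03117870722 * 100
= 3.1179%


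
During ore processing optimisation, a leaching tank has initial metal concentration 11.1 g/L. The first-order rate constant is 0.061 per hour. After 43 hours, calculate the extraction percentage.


92.7415%

Compute the exponent:
-k * t = -0.061 * 43 = -2.623
Remaining concentration:
C = 11.1 * exp(-2.623)
= 11.1 * 0.07258478152
= 0.8056910749 g/L
Extracted = 11.1 - 0.8056910749 = 10.29430893 g/L
Extraction % = 10.29430893 / 11.1 * 100
= 92.7415%


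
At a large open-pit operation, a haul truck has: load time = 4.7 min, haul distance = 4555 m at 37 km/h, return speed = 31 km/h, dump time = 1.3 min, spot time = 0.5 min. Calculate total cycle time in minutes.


Convert haul speed to m/min: 37 * 1000/60 = 616.6666667 m/min
Haul time = 4555 / 616.6666667 = 7.386486486 min
Convert return speed to m/min: 31 * 1000/60 = 516.6666667 m/min
Return time = 4555 / 516.6666667 = 8.816129032 min
Total cycle time:
= 4.7 + 7.386486486 + 1.3 + 8.816129032 + 0.5
= 22.7026 min

22.7026 min


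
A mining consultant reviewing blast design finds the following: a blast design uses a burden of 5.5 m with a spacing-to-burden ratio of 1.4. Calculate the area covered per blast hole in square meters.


42.35 m^2

First, find the spacing:
Spacing = burden * ratio = 5.5 * 1.4
= 7.7 m
Then, calculate the area:
Area = burden * spacing = 5.5 * 7.7
= 42.35 m^2


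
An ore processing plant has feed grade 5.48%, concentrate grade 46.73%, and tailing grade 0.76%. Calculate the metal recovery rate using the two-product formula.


87.5554%

Using the two-product formula:
R = 100 * c * (f - t) / (f * (c - t))
Numerator = 100 * 46.73 * (5.48 - 0.76)
= 100 * 46.73 * 4.72
= 22056.56
Denominator = 5.48 * (46.73 - 0.76)
= 5.48 * 45.97
= 251.9156
R = 22056.56 / 251.9156
= 87.5554%


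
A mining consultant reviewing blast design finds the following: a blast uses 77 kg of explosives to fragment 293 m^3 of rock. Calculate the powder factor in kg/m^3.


Powder factor = explosive mass / rock volume
= 77 / 293
= 0.2628 kg/m^3

0.2628 kg/m^3


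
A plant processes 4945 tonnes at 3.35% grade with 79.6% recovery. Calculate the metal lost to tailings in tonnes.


Total metal in feed:
= 4945 * 3.35 / 100 = 165.6575 tonnes
Metal recovered:
= 165.6575 * 79.6 / 100 = 131.86337 tonnes
Metal lost to tailings:
= 165.6575 - 131.86337
= 33.7941 tonnes

33.7941 tonnes


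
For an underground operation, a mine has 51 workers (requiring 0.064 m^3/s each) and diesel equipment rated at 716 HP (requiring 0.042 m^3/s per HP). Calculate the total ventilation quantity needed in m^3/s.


33.336 m^3/s

Airflow for workers:
Q_people = 51 * 0.064 = 3.264 m^3/s
Airflow for diesel equipment:
Q_diesel = 716 * 0.042 = 30.072 m^3/s
Total ventilation:
Q_total = 3.264 + 30.072
= 33.336 m^3/s


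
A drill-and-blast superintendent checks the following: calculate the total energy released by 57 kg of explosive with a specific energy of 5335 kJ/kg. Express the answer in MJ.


Energy = mass * specific_energy / 1000
= 57 * 5335 / 1000
= 304095 / 1000
= 304.095 MJ

304.095 MJ


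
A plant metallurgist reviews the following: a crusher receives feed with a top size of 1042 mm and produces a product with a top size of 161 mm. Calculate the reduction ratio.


6.472

Reduction ratio = feed size / product size
= 1042 / 161
= 6.472


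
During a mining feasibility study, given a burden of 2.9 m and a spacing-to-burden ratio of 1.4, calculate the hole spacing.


4.06 m

Spacing = burden * ratio
= 2.9 * 1.4
= 4.06 m


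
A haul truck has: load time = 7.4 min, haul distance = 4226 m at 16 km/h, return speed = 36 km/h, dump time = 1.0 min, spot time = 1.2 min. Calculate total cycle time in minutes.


32.4908 min

Convert haul speed to m/min: 16 * 1000/60 = 266.6666667 m/min
Haul time = 4226 / 266.6666667 = 15.8475 min
Convert return speed to m/min: 36 * 1000/60 = 600 m/min
Return time = 4226 / 600 = 7.043333333 min
Total cycle time:
= 7.4 + 15.8475 + 1.0 + 7.043333333 + 1.2
= 32.4908 min
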